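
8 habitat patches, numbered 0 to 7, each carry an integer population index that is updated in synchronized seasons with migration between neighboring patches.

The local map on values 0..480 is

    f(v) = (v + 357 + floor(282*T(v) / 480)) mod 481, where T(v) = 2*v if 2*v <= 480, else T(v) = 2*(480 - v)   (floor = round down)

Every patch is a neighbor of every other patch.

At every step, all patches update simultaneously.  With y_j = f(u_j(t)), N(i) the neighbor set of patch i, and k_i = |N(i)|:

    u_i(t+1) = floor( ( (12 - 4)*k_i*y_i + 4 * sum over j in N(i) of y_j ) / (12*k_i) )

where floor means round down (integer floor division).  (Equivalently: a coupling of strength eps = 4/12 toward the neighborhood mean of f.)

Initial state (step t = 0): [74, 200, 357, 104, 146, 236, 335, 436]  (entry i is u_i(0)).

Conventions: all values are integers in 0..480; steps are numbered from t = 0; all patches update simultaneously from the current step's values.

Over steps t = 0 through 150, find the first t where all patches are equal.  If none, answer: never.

Answer: 5
Key observation: Synchronization is absorbing here: once all patches are equal they stay equal, and step 5 is the first all-equal step.

Derivation:
t=0: [74, 200, 357, 104, 146, 236, 335, 436]  (not all equal)
t=1: [124, 295, 335, 165, 221, 343, 338, 327]  (not all equal)
t=2: [215, 366, 361, 270, 346, 360, 361, 362]  (not all equal)
t=3: [354, 374, 375, 385, 377, 375, 375, 375]  (not all equal)
t=4: [376, 374, 374, 372, 374, 374, 374, 374]  (not all equal)
t=5: [374, 374, 374, 374, 374, 374, 374, 374]  (all equal)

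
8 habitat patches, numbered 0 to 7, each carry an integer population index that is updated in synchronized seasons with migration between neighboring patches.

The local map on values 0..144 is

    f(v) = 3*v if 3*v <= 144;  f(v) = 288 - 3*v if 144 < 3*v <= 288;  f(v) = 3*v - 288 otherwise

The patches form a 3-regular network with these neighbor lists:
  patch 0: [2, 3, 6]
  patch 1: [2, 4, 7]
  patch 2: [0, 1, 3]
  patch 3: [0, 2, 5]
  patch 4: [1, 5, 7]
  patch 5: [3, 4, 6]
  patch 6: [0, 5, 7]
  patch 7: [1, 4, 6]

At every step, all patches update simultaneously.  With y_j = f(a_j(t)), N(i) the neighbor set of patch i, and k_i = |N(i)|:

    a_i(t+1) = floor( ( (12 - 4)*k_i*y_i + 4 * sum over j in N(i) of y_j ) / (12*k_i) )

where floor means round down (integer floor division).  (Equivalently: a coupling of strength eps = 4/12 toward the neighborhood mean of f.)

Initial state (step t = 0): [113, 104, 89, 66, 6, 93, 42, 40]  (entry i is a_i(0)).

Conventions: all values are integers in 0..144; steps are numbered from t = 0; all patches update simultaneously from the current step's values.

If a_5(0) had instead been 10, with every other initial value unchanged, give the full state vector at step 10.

Answer: [12, 84, 27, 64, 99, 113, 34, 32]
Key observation: This trace re-runs the system from the modified initial state.

Derivation:
t=0: [113, 104, 89, 66, 6, 10, 42, 40]
t=1: [60, 33, 32, 71, 31, 46, 106, 98]
t=2: [94, 87, 95, 88, 89, 114, 48, 28]
t=3: [23, 30, 8, 23, 32, 57, 112, 77]
t=4: [61, 79, 41, 69, 93, 101, 59, 64]
t=5: [105, 59, 108, 81, 24, 32, 98, 83]
t=6: [27, 90, 44, 47, 75, 77, 22, 47]
t=7: [91, 49, 114, 124, 66, 68, 75, 110]
t=8: [32, 114, 62, 73, 89, 82, 57, 60]
t=9: [96, 61, 92, 72, 36, 51, 105, 93]
t=10: [12, 84, 27, 64, 99, 113, 34, 32]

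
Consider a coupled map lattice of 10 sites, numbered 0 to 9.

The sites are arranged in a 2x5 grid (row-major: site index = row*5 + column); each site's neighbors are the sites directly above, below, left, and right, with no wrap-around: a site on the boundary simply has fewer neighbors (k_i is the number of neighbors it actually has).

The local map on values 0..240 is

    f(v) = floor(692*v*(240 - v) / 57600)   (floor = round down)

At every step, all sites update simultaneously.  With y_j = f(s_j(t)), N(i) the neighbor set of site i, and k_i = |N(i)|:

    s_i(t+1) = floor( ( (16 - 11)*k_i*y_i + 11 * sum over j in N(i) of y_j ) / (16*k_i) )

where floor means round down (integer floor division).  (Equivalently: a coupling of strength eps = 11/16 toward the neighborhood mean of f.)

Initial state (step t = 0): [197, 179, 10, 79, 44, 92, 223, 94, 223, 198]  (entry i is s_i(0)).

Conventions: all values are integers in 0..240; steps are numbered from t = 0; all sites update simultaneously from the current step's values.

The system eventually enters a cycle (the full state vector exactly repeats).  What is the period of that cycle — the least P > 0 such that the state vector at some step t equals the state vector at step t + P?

Answer: 2
Key observation: The state at step 10, [159, 159, 159, 159, 159, 159, 159, 159, 159, 159], reappears at step 12 — and no state repeats earlier — so the cycle the system enters has period 2.

Derivation:
t=0: [197, 179, 10, 79, 44, 92, 223, 94, 223, 198]
t=1: [132, 80, 110, 87, 118, 101, 119, 78, 109, 81]
t=2: [163, 165, 159, 167, 161, 170, 161, 164, 159, 166]
t=3: [146, 150, 149, 151, 148, 148, 148, 151, 149, 151]
t=4: [162, 162, 161, 161, 161, 163, 162, 161, 161, 162]
t=5: [150, 151, 151, 152, 151, 150, 151, 151, 151, 151]
t=6: [161, 161, 160, 160, 160, 161, 161, 161, 160, 161]
t=7: [152, 152, 152, 153, 152, 152, 152, 152, 152, 152]
t=8: [160, 160, 159, 159, 159, 160, 160, 160, 159, 160]
t=9: [153, 153, 153, 154, 153, 153, 153, 153, 153, 153]
t=10: [159, 159, 159, 159, 159, 159, 159, 159, 159, 159]
t=11: [154, 154, 154, 154, 154, 154, 154, 154, 154, 154]
t=12: [159, 159, 159, 159, 159, 159, 159, 159, 159, 159]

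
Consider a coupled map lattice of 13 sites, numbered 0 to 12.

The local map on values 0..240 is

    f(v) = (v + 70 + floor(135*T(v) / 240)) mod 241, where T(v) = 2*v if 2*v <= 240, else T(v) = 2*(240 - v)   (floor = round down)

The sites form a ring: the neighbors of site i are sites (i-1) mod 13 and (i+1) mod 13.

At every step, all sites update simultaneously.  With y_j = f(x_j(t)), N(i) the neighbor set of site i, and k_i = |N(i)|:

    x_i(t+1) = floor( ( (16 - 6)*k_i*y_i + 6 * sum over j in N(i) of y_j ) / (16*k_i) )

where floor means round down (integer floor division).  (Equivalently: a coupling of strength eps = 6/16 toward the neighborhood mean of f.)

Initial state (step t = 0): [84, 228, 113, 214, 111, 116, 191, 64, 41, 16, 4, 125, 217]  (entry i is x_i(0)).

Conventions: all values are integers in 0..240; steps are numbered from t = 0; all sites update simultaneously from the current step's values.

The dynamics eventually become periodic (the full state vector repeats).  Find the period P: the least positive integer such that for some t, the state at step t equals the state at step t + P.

Simulating step by step:
t=0: [84, 228, 113, 214, 111, 116, 191, 64, 41, 16, 4, 125, 217]
t=1: [30, 58, 69, 69, 67, 72, 99, 172, 156, 109, 83, 79, 61]
t=2: [156, 186, 211, 215, 214, 186, 80, 70, 75, 53, 58, 186, 193]
t=3: [77, 75, 72, 72, 72, 105, 204, 224, 218, 192, 168, 96, 75]
t=4: [231, 228, 224, 223, 190, 88, 68, 71, 71, 74, 69, 78, 193]
t=5: [70, 70, 70, 71, 63, 64, 178, 218, 221, 223, 221, 201, 103]
t=6: [185, 218, 218, 216, 206, 181, 99, 71, 71, 71, 71, 67, 83]
t=7: [61, 71, 71, 72, 73, 68, 79, 186, 220, 220, 218, 174, 56]
t=8: [201, 216, 220, 222, 222, 220, 202, 104, 71, 71, 72, 96, 169]
t=9: [73, 72, 71, 71, 71, 71, 68, 86, 188, 220, 186, 76, 68]
t=10: [222, 222, 220, 220, 220, 218, 177, 61, 62, 72, 103, 198, 219]
t=11: [71, 71, 71, 71, 71, 71, 98, 176, 204, 185, 85, 68, 71]
t=12: [220, 220, 220, 220, 220, 185, 78, 68, 74, 62, 59, 176, 218]
t=13: [71, 71, 71, 71, 71, 104, 201, 220, 219, 204, 174, 98, 72]
t=14: [220, 220, 220, 220, 188, 86, 68, 71, 71, 73, 68, 79, 187]
t=15: [71, 71, 71, 71, 62, 61, 177, 218, 220, 222, 220, 202, 104]
t=16: [188, 220, 220, 216, 204, 176, 98, 71, 71, 71, 71, 68, 86]
t=17: [62, 71, 71, 72, 73, 68, 78, 185, 220, 220, 218, 177, 61]
t=18: [204, 216, 220, 222, 222, 220, 201, 104, 71, 71, 71, 98, 176]
t=19: [73, 72, 71, 71, 71, 71, 68, 86, 188, 220, 185, 78, 68]
t=20: [222, 222, 220, 220, 220, 218, 177, 61, 62, 72, 104, 201, 220]
t=21: [71, 71, 71, 71, 71, 71, 98, 176, 204, 186, 86, 68, 71]
t=22: [220, 220, 220, 220, 220, 185, 78, 68, 74, 62, 61, 177, 218]
t=23: [71, 71, 71, 71, 71, 104, 201, 220, 219, 205, 176, 98, 71]
t=24: [220, 220, 220, 220, 188, 86, 68, 71, 71, 73, 68, 78, 185]
t=25: [71, 71, 71, 71, 62, 61, 177, 218, 220, 222, 220, 201, 104]
t=26: [188, 220, 220, 216, 204, 176, 98, 71, 71, 71, 71, 68, 86]

Answer: 10
Key observation: The state at step 16, [188, 220, 220, 216, 204, 176, 98, 71, 71, 71, 71, 68, 86], reappears at step 26 — and no state repeats earlier — so the cycle the system enters has period 10.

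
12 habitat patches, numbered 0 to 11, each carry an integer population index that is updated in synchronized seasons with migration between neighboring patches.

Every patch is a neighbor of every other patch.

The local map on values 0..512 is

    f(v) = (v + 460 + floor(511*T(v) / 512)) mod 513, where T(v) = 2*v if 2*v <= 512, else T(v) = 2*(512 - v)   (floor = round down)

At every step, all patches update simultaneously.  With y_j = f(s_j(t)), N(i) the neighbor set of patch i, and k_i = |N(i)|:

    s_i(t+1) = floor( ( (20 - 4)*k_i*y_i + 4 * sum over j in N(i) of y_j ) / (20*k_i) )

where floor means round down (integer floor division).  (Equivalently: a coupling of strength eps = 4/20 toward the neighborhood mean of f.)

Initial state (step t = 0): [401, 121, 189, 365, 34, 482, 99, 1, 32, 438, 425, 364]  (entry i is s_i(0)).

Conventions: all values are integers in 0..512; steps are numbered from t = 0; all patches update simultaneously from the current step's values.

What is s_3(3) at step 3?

Answer: s_3(3) = 170

Derivation:
t=0: [401, 121, 189, 365, 34, 482, 99, 1, 32, 438, 425, 364]
t=1: [78, 275, 34, 106, 71, 415, 224, 395, 67, 49, 59, 106]
t=2: [171, 172, 67, 236, 154, 63, 112, 78, 145, 103, 126, 236]
t=3: [419, 421, 175, 170, 379, 165, 280, 201, 358, 259, 313, 170]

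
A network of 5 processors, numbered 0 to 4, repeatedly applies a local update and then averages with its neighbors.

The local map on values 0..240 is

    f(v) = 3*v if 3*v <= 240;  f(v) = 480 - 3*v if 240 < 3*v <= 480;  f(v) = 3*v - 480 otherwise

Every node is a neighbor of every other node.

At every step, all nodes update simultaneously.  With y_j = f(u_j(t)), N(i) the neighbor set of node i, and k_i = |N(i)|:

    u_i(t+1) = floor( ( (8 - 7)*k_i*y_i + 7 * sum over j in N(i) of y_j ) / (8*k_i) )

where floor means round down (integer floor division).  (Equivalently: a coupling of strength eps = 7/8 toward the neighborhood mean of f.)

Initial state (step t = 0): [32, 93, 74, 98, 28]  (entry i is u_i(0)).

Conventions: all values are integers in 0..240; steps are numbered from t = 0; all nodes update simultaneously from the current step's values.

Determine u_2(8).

Answer: u_2(8) = 144

Derivation:
t=0: [32, 93, 74, 98, 28]
t=1: [163, 153, 151, 155, 164]
t=2: [17, 16, 15, 16, 17]
t=3: [48, 48, 48, 48, 48]
t=4: [144, 144, 144, 144, 144]
t=5: [48, 48, 48, 48, 48]
t=6: [144, 144, 144, 144, 144]
t=7: [48, 48, 48, 48, 48]
t=8: [144, 144, 144, 144, 144]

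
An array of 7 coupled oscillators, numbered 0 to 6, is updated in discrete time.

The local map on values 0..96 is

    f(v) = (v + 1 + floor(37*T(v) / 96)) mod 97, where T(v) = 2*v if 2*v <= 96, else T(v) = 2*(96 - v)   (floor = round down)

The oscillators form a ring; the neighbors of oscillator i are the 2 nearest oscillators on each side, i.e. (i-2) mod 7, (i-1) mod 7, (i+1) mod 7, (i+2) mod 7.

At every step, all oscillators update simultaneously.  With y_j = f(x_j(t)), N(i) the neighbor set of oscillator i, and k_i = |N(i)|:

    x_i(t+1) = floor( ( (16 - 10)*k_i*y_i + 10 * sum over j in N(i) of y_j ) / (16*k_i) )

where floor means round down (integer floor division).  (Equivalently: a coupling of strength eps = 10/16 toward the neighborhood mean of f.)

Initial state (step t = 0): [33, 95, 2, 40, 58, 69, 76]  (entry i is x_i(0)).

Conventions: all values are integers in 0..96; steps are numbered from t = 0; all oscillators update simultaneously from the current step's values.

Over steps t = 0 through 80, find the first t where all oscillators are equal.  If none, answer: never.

Simulating step by step:
t=0: [33, 95, 2, 40, 58, 69, 76]  (not all equal)
t=1: [66, 71, 50, 70, 73, 82, 86]  (not all equal)
t=2: [90, 90, 88, 90, 91, 92, 92]  (not all equal)
t=3: [95, 95, 95, 95, 95, 95, 95]  (all equal)

Answer: 3
Key observation: Synchronization is absorbing here: once all oscillators are equal they stay equal, and step 3 is the first all-equal step.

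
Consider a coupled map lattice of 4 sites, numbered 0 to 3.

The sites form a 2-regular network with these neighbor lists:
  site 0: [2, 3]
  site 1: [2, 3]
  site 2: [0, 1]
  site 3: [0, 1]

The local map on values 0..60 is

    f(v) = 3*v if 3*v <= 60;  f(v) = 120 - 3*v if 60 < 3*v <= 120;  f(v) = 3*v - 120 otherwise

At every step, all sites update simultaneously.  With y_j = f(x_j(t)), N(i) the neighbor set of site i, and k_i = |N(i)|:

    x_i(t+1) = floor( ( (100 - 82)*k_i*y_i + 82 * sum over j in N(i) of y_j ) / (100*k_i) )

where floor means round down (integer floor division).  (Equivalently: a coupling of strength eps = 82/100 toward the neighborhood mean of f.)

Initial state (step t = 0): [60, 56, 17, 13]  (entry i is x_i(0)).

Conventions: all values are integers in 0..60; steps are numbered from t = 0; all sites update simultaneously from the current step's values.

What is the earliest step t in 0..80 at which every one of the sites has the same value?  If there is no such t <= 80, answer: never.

Simulating step by step:
t=0: [60, 56, 17, 13]  (not all equal)
t=1: [47, 45, 53, 51]  (not all equal)
t=2: [33, 32, 21, 20]  (not all equal)
t=3: [51, 52, 28, 29]  (not all equal)
t=4: [34, 34, 34, 34]  (all equal)

Answer: 4
Key observation: Synchronization is absorbing here: once all sites are equal they stay equal, and step 4 is the first all-equal step.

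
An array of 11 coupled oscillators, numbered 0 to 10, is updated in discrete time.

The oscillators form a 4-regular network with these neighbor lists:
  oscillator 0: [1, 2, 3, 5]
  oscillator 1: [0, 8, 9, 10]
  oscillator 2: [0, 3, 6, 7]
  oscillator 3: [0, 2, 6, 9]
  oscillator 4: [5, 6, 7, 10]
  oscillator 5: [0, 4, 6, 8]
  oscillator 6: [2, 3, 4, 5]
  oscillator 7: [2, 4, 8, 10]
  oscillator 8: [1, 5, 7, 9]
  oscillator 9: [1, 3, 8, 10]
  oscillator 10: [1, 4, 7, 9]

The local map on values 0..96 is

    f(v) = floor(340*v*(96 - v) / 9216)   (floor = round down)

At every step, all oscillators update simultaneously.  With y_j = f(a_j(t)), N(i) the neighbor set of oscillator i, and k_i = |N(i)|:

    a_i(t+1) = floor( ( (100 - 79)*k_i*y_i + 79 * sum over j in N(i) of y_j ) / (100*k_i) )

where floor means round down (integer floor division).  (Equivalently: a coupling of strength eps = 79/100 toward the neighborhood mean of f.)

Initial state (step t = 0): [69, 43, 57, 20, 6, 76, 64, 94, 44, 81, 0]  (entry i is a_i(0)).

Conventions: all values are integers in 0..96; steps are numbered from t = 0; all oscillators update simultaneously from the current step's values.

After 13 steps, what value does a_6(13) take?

Simulating step by step:
t=0: [69, 43, 57, 20, 6, 76, 64, 94, 44, 81, 0]
t=1: [69, 56, 57, 64, 31, 60, 57, 37, 55, 53, 30]
t=2: [77, 78, 77, 78, 77, 77, 78, 78, 81, 79, 78]
t=3: [52, 49, 51, 51, 51, 50, 52, 50, 49, 49, 51]
t=4: [84, 84, 84, 84, 84, 84, 84, 84, 84, 84, 84]
t=5: [37, 37, 37, 37, 37, 37, 37, 37, 37, 37, 37]
t=6: [80, 80, 80, 80, 80, 80, 80, 80, 80, 80, 80]
t=7: [47, 47, 47, 47, 47, 47, 47, 47, 47, 47, 47]
t=8: [84, 84, 84, 84, 84, 84, 84, 84, 84, 84, 84]
t=9: [37, 37, 37, 37, 37, 37, 37, 37, 37, 37, 37]
t=10: [80, 80, 80, 80, 80, 80, 80, 80, 80, 80, 80]
t=11: [47, 47, 47, 47, 47, 47, 47, 47, 47, 47, 47]
t=12: [84, 84, 84, 84, 84, 84, 84, 84, 84, 84, 84]
t=13: [37, 37, 37, 37, 37, 37, 37, 37, 37, 37, 37]

Answer: a_6(13) = 37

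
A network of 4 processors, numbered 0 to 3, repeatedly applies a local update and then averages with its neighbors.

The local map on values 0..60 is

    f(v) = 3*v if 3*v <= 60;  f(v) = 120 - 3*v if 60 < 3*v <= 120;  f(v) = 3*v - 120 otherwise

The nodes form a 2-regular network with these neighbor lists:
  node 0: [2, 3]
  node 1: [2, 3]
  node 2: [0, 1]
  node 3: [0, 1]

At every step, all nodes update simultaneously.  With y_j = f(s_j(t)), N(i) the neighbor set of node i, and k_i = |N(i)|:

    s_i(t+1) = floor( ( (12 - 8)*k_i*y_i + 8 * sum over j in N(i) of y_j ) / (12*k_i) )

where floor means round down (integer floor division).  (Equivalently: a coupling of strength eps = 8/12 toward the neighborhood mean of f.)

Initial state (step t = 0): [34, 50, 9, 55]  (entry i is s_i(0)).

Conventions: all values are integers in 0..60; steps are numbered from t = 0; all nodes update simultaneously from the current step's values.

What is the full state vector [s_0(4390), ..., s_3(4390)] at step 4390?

Simulating step by step:
t=0: [34, 50, 9, 55]
t=1: [30, 34, 25, 31]
t=2: [34, 30, 31, 25]
t=3: [30, 34, 25, 31]

Answer: [34, 30, 31, 25]
Key observation: The state at step 1, [30, 34, 25, 31], reappears at step 3: the system is in a cycle of period 2 from step 1 on.  Therefore the state at step 4390 equals the state at step 1 + ((4390 - 1) mod 2) = 2, which is [34, 30, 31, 25].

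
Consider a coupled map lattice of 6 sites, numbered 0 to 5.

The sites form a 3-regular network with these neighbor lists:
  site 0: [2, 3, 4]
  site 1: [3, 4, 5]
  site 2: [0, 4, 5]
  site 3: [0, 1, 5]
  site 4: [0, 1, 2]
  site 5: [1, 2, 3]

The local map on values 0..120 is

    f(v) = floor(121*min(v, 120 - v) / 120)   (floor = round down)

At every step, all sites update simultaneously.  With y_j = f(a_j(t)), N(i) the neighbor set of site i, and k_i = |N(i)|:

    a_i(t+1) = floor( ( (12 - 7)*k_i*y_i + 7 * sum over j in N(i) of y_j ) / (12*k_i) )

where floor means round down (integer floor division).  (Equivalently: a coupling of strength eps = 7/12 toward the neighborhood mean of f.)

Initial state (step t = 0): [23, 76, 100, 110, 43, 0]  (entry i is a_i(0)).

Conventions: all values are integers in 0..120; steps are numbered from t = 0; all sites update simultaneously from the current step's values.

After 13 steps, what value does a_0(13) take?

Simulating step by step:
t=0: [23, 76, 100, 110, 43, 0]
t=1: [23, 28, 21, 17, 34, 14]
t=2: [23, 24, 22, 19, 28, 18]
t=3: [23, 22, 22, 20, 25, 20]
t=4: [22, 21, 22, 20, 23, 20]
t=5: [21, 21, 21, 20, 22, 20]
t=6: [21, 20, 21, 20, 21, 20]
t=7: [20, 20, 20, 20, 20, 20]
t=8: [20, 20, 20, 20, 20, 20]
t=9: [20, 20, 20, 20, 20, 20]
t=10: [20, 20, 20, 20, 20, 20]
t=11: [20, 20, 20, 20, 20, 20]
t=12: [20, 20, 20, 20, 20, 20]
t=13: [20, 20, 20, 20, 20, 20]

Answer: a_0(13) = 20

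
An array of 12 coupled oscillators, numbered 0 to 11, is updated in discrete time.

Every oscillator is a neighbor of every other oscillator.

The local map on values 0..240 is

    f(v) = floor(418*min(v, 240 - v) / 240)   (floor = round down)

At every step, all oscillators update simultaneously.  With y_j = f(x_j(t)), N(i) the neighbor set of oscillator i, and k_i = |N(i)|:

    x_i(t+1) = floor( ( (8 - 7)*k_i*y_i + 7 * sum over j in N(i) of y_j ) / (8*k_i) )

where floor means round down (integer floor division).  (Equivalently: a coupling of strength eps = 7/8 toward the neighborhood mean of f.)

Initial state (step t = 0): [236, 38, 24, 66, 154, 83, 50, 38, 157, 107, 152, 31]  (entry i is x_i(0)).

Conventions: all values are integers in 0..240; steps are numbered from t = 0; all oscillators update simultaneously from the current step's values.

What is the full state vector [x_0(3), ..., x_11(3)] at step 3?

Answer: [114, 114, 114, 114, 114, 114, 114, 114, 114, 114, 114, 114]

Derivation:
t=0: [236, 38, 24, 66, 154, 83, 50, 38, 157, 107, 152, 31]
t=1: [96, 99, 98, 101, 102, 102, 100, 99, 102, 104, 103, 98]
t=2: [173, 174, 174, 174, 174, 174, 174, 174, 174, 174, 174, 174]
t=3: [114, 114, 114, 114, 114, 114, 114, 114, 114, 114, 114, 114]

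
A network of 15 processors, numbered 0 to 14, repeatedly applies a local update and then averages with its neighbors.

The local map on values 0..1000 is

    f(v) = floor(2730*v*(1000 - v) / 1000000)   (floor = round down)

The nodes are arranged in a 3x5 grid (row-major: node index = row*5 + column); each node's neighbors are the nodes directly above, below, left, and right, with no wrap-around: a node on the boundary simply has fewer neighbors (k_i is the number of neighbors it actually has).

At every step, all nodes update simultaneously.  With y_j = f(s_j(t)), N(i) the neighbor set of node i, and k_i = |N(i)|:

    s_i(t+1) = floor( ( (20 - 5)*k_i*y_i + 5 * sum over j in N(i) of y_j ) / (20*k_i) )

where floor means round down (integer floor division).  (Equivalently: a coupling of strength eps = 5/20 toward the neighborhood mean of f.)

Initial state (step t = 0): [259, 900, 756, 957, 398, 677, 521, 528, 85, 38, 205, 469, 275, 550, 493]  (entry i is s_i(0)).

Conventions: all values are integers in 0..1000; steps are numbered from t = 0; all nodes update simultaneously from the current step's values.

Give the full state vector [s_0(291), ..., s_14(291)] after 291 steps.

Answer: [633, 633, 634, 634, 634, 633, 633, 634, 634, 634, 633, 633, 634, 634, 634]
Key observation: The state at step 11, [633, 633, 634, 634, 634, 633, 633, 634, 634, 634, 633, 633, 634, 634, 634], reappears at step 13: the system is in a cycle of period 2 from step 11 on.  Therefore the state at step 291 equals the state at step 11 + ((291 - 11) mod 2) = 11, which is [633, 633, 634, 634, 634, 633, 633, 634, 634, 634, 633, 633, 634, 634, 634].

Derivation:
t=0: [259, 900, 756, 957, 398, 677, 521, 528, 85, 38, 205, 469, 275, 550, 493]
t=1: [497, 326, 463, 198, 516, 584, 648, 631, 256, 203, 492, 648, 577, 626, 608]
t=2: [669, 614, 647, 481, 620, 662, 623, 631, 523, 484, 672, 630, 657, 632, 622]
t=3: [610, 640, 630, 673, 652, 611, 638, 636, 675, 674, 606, 631, 620, 636, 645]
t=4: [646, 630, 632, 604, 614, 646, 631, 630, 602, 602, 648, 636, 640, 629, 622]
t=5: [625, 634, 635, 650, 648, 624, 634, 636, 651, 652, 623, 631, 629, 638, 642]
t=6: [638, 633, 631, 621, 621, 639, 633, 631, 621, 620, 640, 635, 635, 629, 626]
t=7: [630, 633, 635, 641, 642, 629, 633, 635, 641, 642, 628, 631, 632, 637, 639]
t=8: [635, 634, 631, 628, 627, 636, 634, 632, 628, 627, 636, 635, 633, 630, 629]
t=9: [632, 633, 634, 636, 637, 632, 632, 634, 636, 637, 632, 632, 634, 636, 637]
t=10: [634, 633, 633, 632, 631, 634, 633, 633, 632, 631, 634, 633, 633, 632, 631]
t=11: [633, 633, 634, 634, 634, 633, 633, 634, 634, 634, 633, 633, 634, 634, 634]
t=12: [634, 633, 633, 633, 633, 634, 633, 633, 633, 633, 634, 633, 633, 633, 633]
t=13: [633, 633, 634, 634, 634, 633, 633, 634, 634, 634, 633, 633, 634, 634, 634]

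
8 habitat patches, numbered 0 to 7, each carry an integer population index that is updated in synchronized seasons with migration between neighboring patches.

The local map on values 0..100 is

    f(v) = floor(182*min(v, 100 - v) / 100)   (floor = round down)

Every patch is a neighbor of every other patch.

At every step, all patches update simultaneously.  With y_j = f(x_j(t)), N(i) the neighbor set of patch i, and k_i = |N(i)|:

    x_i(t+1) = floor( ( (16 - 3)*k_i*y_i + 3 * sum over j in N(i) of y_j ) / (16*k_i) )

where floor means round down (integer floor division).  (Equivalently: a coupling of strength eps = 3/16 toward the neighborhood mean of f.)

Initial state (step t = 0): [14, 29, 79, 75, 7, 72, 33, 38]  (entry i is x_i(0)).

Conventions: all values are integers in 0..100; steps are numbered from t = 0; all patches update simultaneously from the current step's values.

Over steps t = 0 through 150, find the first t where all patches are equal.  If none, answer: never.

Simulating step by step:
t=0: [14, 29, 79, 75, 7, 72, 33, 38]  (not all equal)
t=1: [29, 50, 39, 44, 18, 48, 56, 63]  (not all equal)
t=2: [55, 86, 69, 77, 40, 83, 77, 67]  (not all equal)
t=3: [74, 30, 54, 43, 67, 34, 43, 58]  (not all equal)
t=4: [51, 56, 79, 75, 61, 62, 75, 74]  (not all equal)
t=5: [82, 75, 42, 48, 67, 67, 48, 49]  (not all equal)
t=6: [39, 49, 74, 82, 61, 61, 82, 84]  (not all equal)
t=7: [66, 81, 48, 36, 66, 66, 36, 34]  (not all equal)
t=8: [61, 39, 81, 64, 61, 61, 64, 61]  (not all equal)
t=9: [68, 68, 40, 64, 68, 68, 64, 68]  (not all equal)
t=10: [58, 58, 69, 64, 58, 58, 64, 58]  (not all equal)
t=11: [74, 74, 59, 66, 74, 74, 66, 74]  (not all equal)
t=12: [48, 48, 69, 59, 48, 48, 59, 48]  (not all equal)
t=13: [85, 85, 61, 75, 85, 85, 75, 85]  (not all equal)
t=14: [29, 29, 62, 43, 29, 29, 43, 29]  (not all equal)
t=15: [53, 53, 67, 74, 53, 53, 74, 53]  (not all equal)
t=16: [82, 82, 62, 52, 82, 82, 52, 82]  (not all equal)
t=17: [35, 35, 65, 79, 35, 35, 79, 35]  (not all equal)
t=18: [61, 61, 61, 42, 61, 61, 42, 61]  (not all equal)
t=19: [70, 70, 70, 75, 70, 70, 75, 70]  (not all equal)
t=20: [53, 53, 53, 46, 53, 53, 46, 53]  (not all equal)
t=21: [84, 84, 84, 83, 84, 84, 83, 84]  (not all equal)
t=22: [29, 29, 29, 29, 29, 29, 29, 29]  (all equal)

Answer: 22
Key observation: Synchronization is absorbing here: once all patches are equal they stay equal, and step 22 is the first all-equal step.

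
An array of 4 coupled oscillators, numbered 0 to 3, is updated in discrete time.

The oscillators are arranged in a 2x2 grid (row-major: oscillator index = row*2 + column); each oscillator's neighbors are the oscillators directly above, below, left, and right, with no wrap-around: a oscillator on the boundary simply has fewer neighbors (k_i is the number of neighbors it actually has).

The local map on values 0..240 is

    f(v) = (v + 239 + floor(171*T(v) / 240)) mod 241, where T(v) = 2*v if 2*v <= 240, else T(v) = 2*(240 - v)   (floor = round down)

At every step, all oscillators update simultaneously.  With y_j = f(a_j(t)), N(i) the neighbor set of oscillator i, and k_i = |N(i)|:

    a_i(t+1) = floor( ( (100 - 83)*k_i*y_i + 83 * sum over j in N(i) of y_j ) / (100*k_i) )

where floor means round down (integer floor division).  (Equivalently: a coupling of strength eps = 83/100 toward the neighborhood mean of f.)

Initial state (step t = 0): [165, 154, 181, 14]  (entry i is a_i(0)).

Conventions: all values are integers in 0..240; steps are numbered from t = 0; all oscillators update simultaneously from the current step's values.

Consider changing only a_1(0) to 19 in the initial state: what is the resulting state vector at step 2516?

Simulating step by step:
t=0: [165, 19, 181, 14]
t=1: [32, 31, 28, 32]
t=2: [70, 74, 73, 70]
t=3: [174, 168, 168, 174]
t=4: [26, 25, 25, 26]
t=5: [58, 60, 60, 58]
t=6: [142, 138, 138, 142]
t=7: [39, 38, 38, 39]
t=8: [90, 91, 91, 90]
t=9: [217, 216, 216, 217]
t=10: [6, 6, 6, 6]
t=11: [12, 12, 12, 12]
t=12: [27, 27, 27, 27]
t=13: [63, 63, 63, 63]
t=14: [150, 150, 150, 150]
t=15: [35, 35, 35, 35]
t=16: [82, 82, 82, 82]
t=17: [196, 196, 196, 196]
t=18: [15, 15, 15, 15]
t=19: [34, 34, 34, 34]
t=20: [80, 80, 80, 80]
t=21: [192, 192, 192, 192]
t=22: [17, 17, 17, 17]
t=23: [39, 39, 39, 39]
t=24: [92, 92, 92, 92]
t=25: [221, 221, 221, 221]
t=26: [5, 5, 5, 5]
t=27: [10, 10, 10, 10]
t=28: [22, 22, 22, 22]
t=29: [51, 51, 51, 51]
t=30: [121, 121, 121, 121]
t=31: [47, 47, 47, 47]
t=32: [111, 111, 111, 111]
t=33: [26, 26, 26, 26]
t=34: [61, 61, 61, 61]
t=35: [145, 145, 145, 145]
t=36: [37, 37, 37, 37]
t=37: [87, 87, 87, 87]
t=38: [208, 208, 208, 208]
t=39: [10, 10, 10, 10]

Answer: [111, 111, 111, 111]
Key observation: The state at step 27, [10, 10, 10, 10], reappears at step 39: the system is in a cycle of period 12 from step 27 on.  Therefore the state at step 2516 equals the state at step 27 + ((2516 - 27) mod 12) = 32, which is [111, 111, 111, 111].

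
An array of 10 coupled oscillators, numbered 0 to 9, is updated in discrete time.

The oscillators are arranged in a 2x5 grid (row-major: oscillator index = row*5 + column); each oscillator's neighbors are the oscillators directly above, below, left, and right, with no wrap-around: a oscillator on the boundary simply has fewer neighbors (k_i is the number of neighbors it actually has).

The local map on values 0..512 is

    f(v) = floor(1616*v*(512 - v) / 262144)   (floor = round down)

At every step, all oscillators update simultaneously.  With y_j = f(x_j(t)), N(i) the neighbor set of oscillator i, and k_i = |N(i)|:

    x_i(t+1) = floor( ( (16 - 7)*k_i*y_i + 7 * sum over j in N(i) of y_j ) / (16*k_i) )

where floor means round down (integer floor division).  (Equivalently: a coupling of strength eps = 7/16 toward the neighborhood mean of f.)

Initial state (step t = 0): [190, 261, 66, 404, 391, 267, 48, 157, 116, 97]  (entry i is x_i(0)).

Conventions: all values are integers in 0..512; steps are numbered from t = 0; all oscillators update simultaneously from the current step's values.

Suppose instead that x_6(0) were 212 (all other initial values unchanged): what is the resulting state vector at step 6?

Simulating step by step:
t=0: [190, 261, 66, 404, 391, 267, 212, 157, 116, 97]
t=1: [388, 365, 249, 260, 276, 394, 388, 317, 284, 265]
t=2: [301, 330, 389, 402, 401, 290, 311, 374, 397, 401]
t=3: [387, 364, 305, 276, 273, 392, 374, 318, 284, 275]
t=4: [303, 333, 381, 399, 401, 297, 324, 375, 396, 400]
t=5: [385, 362, 312, 281, 275, 388, 367, 318, 285, 277]
t=6: [307, 335, 378, 397, 400, 304, 331, 375, 396, 400]

Answer: [307, 335, 378, 397, 400, 304, 331, 375, 396, 400]
Key observation: This trace re-runs the system from the modified initial state.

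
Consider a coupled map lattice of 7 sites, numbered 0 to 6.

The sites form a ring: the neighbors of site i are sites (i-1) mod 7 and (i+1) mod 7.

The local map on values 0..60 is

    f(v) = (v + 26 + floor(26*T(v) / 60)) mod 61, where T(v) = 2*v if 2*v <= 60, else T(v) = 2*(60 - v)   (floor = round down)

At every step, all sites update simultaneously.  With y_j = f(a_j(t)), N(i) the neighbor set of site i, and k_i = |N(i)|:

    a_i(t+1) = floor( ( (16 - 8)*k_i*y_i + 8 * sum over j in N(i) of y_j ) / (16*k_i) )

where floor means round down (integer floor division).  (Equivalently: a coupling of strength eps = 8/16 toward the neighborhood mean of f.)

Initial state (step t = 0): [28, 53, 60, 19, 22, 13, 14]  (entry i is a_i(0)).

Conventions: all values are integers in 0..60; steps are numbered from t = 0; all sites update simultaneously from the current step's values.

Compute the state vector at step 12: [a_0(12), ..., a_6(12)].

Answer: [21, 21, 21, 21, 21, 21, 21]

Derivation:
t=0: [28, 53, 60, 19, 22, 13, 14]
t=1: [27, 22, 18, 7, 15, 39, 42]
t=2: [14, 21, 40, 47, 42, 30, 20]
t=3: [27, 20, 17, 22, 22, 16, 19]
t=4: [8, 19, 30, 18, 18, 29, 17]
t=5: [34, 15, 25, 49, 49, 38, 43]
t=6: [29, 35, 24, 20, 22, 22, 21]
t=7: [15, 17, 10, 4, 5, 5, 8]
t=8: [51, 53, 44, 36, 34, 36, 42]
t=9: [23, 23, 22, 21, 21, 21, 22]
t=10: [6, 6, 5, 4, 4, 4, 5]
t=11: [36, 36, 35, 33, 33, 33, 35]
t=12: [21, 21, 21, 21, 21, 21, 21]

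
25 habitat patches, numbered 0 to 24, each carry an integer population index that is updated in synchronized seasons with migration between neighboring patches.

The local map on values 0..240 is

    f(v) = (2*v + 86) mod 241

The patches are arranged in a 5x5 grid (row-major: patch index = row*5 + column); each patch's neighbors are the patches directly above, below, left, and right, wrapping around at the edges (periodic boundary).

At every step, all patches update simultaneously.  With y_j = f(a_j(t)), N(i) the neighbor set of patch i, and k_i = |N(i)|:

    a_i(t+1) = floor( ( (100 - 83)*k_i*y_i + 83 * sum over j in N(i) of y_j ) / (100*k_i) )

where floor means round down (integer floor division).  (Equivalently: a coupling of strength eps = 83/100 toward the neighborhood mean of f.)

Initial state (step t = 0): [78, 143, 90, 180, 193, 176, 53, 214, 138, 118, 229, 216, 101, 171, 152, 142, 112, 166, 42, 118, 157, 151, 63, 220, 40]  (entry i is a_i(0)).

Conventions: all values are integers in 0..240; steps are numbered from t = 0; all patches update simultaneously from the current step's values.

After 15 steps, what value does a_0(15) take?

Simulating step by step:
t=0: [78, 143, 90, 180, 193, 176, 53, 214, 138, 118, 229, 216, 101, 171, 152, 142, 112, 166, 42, 118, 157, 151, 63, 220, 40]
t=1: [149, 98, 124, 122, 133, 103, 114, 85, 125, 158, 116, 82, 97, 132, 110, 98, 113, 133, 130, 141, 118, 143, 117, 163, 135]
t=2: [83, 98, 62, 112, 124, 102, 36, 64, 93, 94, 47, 55, 57, 81, 109, 80, 72, 79, 125, 89, 102, 78, 118, 109, 121]
t=3: [50, 85, 119, 94, 57, 87, 130, 160, 72, 54, 95, 192, 121, 81, 61, 100, 81, 126, 36, 55, 29, 83, 71, 79, 62]
t=4: [110, 82, 105, 112, 163, 111, 106, 132, 121, 169, 109, 87, 118, 142, 125, 86, 80, 116, 89, 162, 118, 83, 79, 131, 148]
t=5: [79, 40, 48, 98, 124, 87, 52, 76, 116, 118, 51, 45, 83, 81, 129, 68, 26, 36, 103, 86, 62, 22, 52, 67, 133]
t=6: [101, 133, 162, 125, 64, 99, 156, 135, 89, 74, 139, 139, 122, 51, 78, 152, 165, 107, 92, 103, 132, 168, 175, 118, 130]
t=7: [106, 133, 135, 117, 136, 123, 108, 110, 135, 98, 86, 133, 115, 61, 123, 120, 135, 111, 83, 67, 118, 153, 134, 101, 112]
t=8: [92, 98, 95, 95, 70, 51, 88, 86, 101, 92, 81, 74, 106, 95, 116, 104, 105, 76, 114, 90, 88, 112, 98, 64, 108]
t=9: [103, 38, 33, 114, 70, 49, 103, 36, 32, 116, 115, 68, 118, 58, 33, 31, 132, 87, 118, 59, 47, 44, 122, 79, 111]
t=10: [164, 116, 125, 122, 94, 83, 159, 116, 131, 160, 159, 103, 138, 130, 141, 143, 135, 77, 102, 127, 121, 141, 87, 64, 138]
t=11: [72, 128, 70, 108, 119, 139, 72, 113, 108, 85, 94, 125, 118, 101, 131, 118, 133, 103, 144, 105, 129, 83, 143, 94, 110]
t=12: [124, 161, 113, 93, 91, 126, 120, 136, 50, 80, 89, 110, 68, 87, 49, 76, 68, 103, 61, 89, 97, 94, 88, 86, 67]
t=13: [84, 86, 81, 67, 77, 59, 106, 136, 67, 103, 125, 125, 90, 169, 45, 104, 118, 148, 58, 180, 127, 98, 39, 102, 59]
t=14: [118, 27, 108, 144, 142, 79, 99, 84, 155, 182, 125, 69, 115, 160, 140, 108, 82, 121, 154, 166, 81, 81, 77, 172, 157]
t=15: [71, 63, 119, 133, 142, 89, 86, 71, 134, 121, 101, 84, 114, 133, 155, 70, 80, 113, 154, 133, 65, 83, 112, 174, 131]

Answer: a_0(15) = 71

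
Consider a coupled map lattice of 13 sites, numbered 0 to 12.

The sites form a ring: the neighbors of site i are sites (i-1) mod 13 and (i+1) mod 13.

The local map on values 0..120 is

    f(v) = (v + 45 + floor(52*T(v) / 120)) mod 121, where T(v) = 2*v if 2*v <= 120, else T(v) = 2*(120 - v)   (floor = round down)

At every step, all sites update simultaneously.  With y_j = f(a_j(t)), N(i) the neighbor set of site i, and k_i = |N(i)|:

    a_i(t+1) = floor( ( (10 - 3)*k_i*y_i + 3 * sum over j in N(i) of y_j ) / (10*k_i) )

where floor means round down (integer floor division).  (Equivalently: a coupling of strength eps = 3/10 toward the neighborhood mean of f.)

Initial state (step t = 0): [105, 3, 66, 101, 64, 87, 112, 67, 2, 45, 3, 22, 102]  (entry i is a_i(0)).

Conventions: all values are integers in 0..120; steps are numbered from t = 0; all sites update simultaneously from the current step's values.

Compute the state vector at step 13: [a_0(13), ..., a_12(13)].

Simulating step by step:
t=0: [105, 3, 66, 101, 64, 87, 112, 67, 2, 45, 3, 22, 102]
t=1: [43, 46, 38, 39, 37, 39, 40, 38, 40, 20, 49, 73, 47]
t=2: [5, 24, 99, 116, 114, 116, 118, 116, 112, 77, 28, 29, 13]
t=3: [61, 76, 48, 42, 43, 43, 43, 42, 41, 47, 88, 94, 71]
t=4: [36, 33, 15, 3, 3, 4, 3, 2, 1, 13, 34, 39, 37]
t=5: [111, 101, 74, 53, 50, 51, 50, 48, 49, 71, 103, 115, 114]
t=6: [42, 40, 35, 23, 18, 18, 16, 13, 18, 34, 40, 42, 42]
t=7: [19, 100, 107, 89, 79, 77, 73, 71, 81, 105, 99, 19, 2]
t=8: [69, 47, 41, 39, 38, 37, 37, 37, 38, 41, 47, 69, 57]
t=9: [32, 13, 19, 99, 115, 114, 114, 114, 97, 18, 13, 32, 32]
t=10: [98, 75, 72, 47, 42, 43, 43, 42, 46, 70, 75, 98, 104]
t=11: [40, 38, 33, 13, 3, 3, 3, 3, 12, 32, 38, 40, 41]
t=12: [100, 114, 101, 71, 52, 50, 50, 52, 70, 100, 113, 100, 35]
t=13: [51, 42, 40, 35, 22, 17, 17, 22, 35, 40, 42, 51, 89]

Answer: [51, 42, 40, 35, 22, 17, 17, 22, 35, 40, 42, 51, 89]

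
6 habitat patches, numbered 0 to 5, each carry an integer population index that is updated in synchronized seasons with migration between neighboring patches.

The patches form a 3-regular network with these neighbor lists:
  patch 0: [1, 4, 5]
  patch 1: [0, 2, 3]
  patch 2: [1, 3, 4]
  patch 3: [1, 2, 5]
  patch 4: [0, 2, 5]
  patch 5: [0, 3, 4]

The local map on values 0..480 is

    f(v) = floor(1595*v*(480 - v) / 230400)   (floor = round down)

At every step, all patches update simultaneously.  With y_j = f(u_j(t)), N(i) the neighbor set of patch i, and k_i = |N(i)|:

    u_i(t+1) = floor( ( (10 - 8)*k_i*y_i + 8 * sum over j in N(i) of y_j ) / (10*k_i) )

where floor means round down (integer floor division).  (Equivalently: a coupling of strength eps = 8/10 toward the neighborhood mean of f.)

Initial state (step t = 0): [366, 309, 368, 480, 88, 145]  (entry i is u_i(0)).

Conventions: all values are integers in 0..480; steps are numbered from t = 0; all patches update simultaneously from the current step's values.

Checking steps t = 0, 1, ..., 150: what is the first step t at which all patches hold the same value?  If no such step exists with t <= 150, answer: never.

Answer: 6
Key observation: Synchronization is absorbing here: once all patches are equal they stay equal, and step 6 is the first all-equal step.

Derivation:
t=0: [366, 309, 368, 480, 88, 145]  (not all equal)
t=1: [308, 225, 217, 262, 290, 207]  (not all equal)
t=2: [384, 387, 391, 394, 383, 382]  (not all equal)
t=3: [255, 244, 245, 246, 252, 250]  (not all equal)
t=4: [397, 397, 397, 398, 397, 397]  (not all equal)
t=5: [228, 227, 227, 227, 228, 227]  (not all equal)
t=6: [397, 397, 397, 397, 397, 397]  (all equal)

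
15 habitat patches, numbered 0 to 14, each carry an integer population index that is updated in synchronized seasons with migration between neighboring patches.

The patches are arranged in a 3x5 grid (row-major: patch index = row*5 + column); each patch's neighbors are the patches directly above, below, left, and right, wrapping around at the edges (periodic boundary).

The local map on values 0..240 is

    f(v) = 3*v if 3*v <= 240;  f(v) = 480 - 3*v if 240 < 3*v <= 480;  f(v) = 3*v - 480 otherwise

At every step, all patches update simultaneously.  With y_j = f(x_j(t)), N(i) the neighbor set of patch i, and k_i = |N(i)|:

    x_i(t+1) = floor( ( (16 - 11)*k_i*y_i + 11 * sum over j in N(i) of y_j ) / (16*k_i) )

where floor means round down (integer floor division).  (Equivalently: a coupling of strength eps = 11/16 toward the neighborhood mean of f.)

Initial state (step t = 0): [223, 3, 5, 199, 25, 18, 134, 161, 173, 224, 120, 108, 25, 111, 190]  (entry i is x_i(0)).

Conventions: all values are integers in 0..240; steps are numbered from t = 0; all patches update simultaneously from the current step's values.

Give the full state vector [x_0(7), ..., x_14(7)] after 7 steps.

Simulating step by step:
t=0: [223, 3, 5, 199, 25, 18, 134, 161, 173, 224, 120, 108, 25, 111, 190]
t=1: [103, 78, 39, 84, 124, 116, 62, 36, 91, 104, 121, 97, 78, 101, 119]
t=2: [155, 187, 174, 175, 152, 151, 172, 161, 181, 150, 142, 191, 174, 191, 136]
t=3: [36, 57, 42, 52, 35, 31, 46, 32, 49, 41, 52, 65, 52, 67, 57]
t=4: [123, 150, 138, 148, 128, 119, 138, 127, 144, 127, 146, 167, 154, 171, 153]
t=5: [84, 54, 52, 53, 75, 93, 67, 64, 60, 80, 60, 33, 43, 31, 52]
t=6: [203, 168, 159, 162, 204, 208, 175, 174, 173, 205, 173, 146, 133, 136, 175]
t=7: [98, 45, 27, 44, 95, 104, 57, 42, 56, 104, 74, 45, 52, 51, 79]

Answer: [98, 45, 27, 44, 95, 104, 57, 42, 56, 104, 74, 45, 52, 51, 79]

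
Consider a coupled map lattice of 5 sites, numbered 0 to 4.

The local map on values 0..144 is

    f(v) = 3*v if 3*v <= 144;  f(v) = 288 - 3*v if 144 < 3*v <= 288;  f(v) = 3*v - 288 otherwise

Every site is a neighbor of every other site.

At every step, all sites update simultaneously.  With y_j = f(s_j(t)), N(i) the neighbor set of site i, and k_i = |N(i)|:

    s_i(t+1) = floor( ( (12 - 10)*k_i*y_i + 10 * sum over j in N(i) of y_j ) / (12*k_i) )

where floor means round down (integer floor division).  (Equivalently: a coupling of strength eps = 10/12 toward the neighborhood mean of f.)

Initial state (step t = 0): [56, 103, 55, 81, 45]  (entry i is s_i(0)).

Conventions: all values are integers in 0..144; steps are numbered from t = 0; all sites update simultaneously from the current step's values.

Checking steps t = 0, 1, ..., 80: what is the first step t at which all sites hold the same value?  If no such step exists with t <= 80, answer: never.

Answer: 2
Key observation: Synchronization is absorbing here: once all sites are equal they stay equal, and step 2 is the first all-equal step.

Derivation:
t=0: [56, 103, 55, 81, 45]  (not all equal)
t=1: [87, 91, 87, 90, 86]  (not all equal)
t=2: [23, 23, 23, 23, 23]  (all equal)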